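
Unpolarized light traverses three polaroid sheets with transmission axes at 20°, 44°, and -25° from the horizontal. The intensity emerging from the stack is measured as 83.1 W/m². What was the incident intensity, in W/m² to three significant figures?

I₀ ≈ 1550 W/m²

Unpolarized light through the first polarizer → I₁ = ½ I₀, now polarized at 20°.
I₂ = I₁ cos²(44° − 20°) = 0.5 I₀ · cos²(24°) = 0.4173 I₀.
I₃ = I₂ cos²(-25° − 44°) = 0.4173 I₀ · cos²(69°) = 0.05359 I₀.
So 83.1 W/m² = 0.05359 I₀, giving I₀ = 83.1/0.05359 = 1551 W/m².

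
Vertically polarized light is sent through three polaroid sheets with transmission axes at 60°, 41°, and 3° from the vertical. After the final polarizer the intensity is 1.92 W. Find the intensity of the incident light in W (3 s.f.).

I₀ ≈ 13.8 W

By Malus's law, I₁ = I₀ cos²(60° − 0°) = I₀ cos²(60°) = 0.25 I₀.
I₂ = I₁ cos²(41° − 60°) = 0.25 I₀ · cos²(19°) = 0.2235 I₀.
I₃ = I₂ cos²(3° − 41°) = 0.2235 I₀ · cos²(38°) = 0.1388 I₀.
So 1.92 W = 0.1388 I₀, giving I₀ = 1.92/0.1388 = 13.83 W.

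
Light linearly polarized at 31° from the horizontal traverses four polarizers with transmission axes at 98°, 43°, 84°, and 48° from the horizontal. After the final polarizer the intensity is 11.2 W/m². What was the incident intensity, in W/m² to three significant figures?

I₀ ≈ 598 W/m²

I₁ = I₀ cos²(98° − 31°) = I₀ cos²(67°) = 0.1527 I₀.
I₂ = I₁ cos²(43° − 98°) = 0.1527 I₀ · cos²(55°) = 0.05023 I₀.
I₃ = I₂ cos²(84° − 43°) = 0.05023 I₀ · cos²(41°) = 0.02861 I₀.
I₄ = I₃ cos²(48° − 84°) = 0.02861 I₀ · cos²(36°) = 0.01872 I₀.
So 11.2 W/m² = 0.01872 I₀, giving I₀ = 11.2/0.01872 = 598.1 W/m².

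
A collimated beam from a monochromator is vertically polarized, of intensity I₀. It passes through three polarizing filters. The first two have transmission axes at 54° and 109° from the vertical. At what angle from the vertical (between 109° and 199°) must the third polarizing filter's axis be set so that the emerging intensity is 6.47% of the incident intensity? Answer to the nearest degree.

θ ≈ 150°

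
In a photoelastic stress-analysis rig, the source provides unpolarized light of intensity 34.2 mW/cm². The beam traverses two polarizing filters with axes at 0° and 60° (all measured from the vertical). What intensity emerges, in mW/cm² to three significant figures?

Unpolarized light through the first polarizer → I₁ = 34.2 mW/cm²/2 = 17.1 mW/cm², polarized at 0°.
I₂ = I₁ · cos²(60°) = 17.1 · 0.25 = 4.275 mW/cm².

I ≈ 4.28 mW/cm²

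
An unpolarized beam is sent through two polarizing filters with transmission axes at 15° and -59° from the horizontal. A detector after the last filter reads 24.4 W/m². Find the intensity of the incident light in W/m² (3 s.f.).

I₀ ≈ 642 W/m²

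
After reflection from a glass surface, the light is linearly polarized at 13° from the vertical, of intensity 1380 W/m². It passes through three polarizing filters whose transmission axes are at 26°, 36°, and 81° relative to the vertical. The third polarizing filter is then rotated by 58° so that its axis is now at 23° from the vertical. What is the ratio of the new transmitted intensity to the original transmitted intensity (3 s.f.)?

I_new/I_old ≈ 1.90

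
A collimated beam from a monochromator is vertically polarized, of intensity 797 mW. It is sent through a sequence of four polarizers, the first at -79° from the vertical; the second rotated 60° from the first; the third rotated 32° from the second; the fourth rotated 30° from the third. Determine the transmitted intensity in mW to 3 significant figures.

I ≈ 3.91 mW

I₁ = 797 mW · cos²(79°) = 29.02 mW.
I₂ = I₁ · cos²(60°) = 29.02 · 0.25 = 7.254 mW.
I₃ = I₂ · cos²(32°) = 7.254 · 0.7192 = 5.217 mW.
I₄ = I₃ · cos²(30°) = 5.217 · 0.75 = 3.913 mW.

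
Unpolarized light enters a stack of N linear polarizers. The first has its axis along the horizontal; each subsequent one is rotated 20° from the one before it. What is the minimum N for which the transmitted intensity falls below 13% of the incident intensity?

First polarizer halves the unpolarized light: factor 1/2.
Each further stage multiplies by cos²(20°) = 0.883.
After N polarizers: T = 0.5·0.883^(N−1). Require T < 0.13 ⇒ N−1 > ln(0.13/0.5)/ln(0.883) = 10.83, so N−1 ≥ 11 and N = 12.
Check: N=12 gives T = 0.1273 < 0.13; N=11 gives T = 0.1441.

N = 12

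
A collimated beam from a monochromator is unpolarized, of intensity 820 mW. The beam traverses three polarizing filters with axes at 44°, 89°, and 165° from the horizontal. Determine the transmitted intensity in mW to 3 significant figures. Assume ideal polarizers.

I ≈ 12.0 mW

Unpolarized light through the first polarizer → I₁ = 820 mW/2 = 410 mW, polarized at 44°.
I₂ = I₁ · cos²(45°) = 410 · 0.5 = 205 mW.
I₃ = I₂ · cos²(76°) = 205 · 0.05853 = 12 mW.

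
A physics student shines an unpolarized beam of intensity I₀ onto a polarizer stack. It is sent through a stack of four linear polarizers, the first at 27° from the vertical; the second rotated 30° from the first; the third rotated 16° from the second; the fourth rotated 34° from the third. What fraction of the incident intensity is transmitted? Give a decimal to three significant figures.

Unpolarized light through the first polarizer → I₁ = ½ I₀, now polarized at 27°.
I₂ = I₁ cos²(30°) = 0.5 · 0.75 I₀ = 0.375 I₀.
I₃ = I₂ cos²(16°) = 0.375 · 0.924 I₀ = 0.3465 I₀.
I₄ = I₃ cos²(34°) = 0.3465 · 0.6873 I₀ = 0.2382 I₀.
Transmitted fraction = 0.2382.

≈ 0.238 I₀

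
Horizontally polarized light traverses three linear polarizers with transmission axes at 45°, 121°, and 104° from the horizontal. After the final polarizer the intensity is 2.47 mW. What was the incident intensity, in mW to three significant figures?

I₀ ≈ 92.3 mW

I₁ = I₀ cos²(45° − 0°) = I₀ cos²(45°) = 0.5 I₀.
I₂ = I₁ cos²(121° − 45°) = 0.5 I₀ · cos²(76°) = 0.02926 I₀.
I₃ = I₂ cos²(104° − 121°) = 0.02926 I₀ · cos²(17°) = 0.02676 I₀.
So 2.47 mW = 0.02676 I₀, giving I₀ = 2.47/0.02676 = 92.3 mW.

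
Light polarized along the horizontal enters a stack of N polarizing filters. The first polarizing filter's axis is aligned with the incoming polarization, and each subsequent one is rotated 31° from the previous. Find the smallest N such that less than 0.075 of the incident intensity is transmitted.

N = 10

First polarizer is aligned with the polarization: full transmission.
Each further stage multiplies by cos²(31°) = 0.7347.
After N polarizers: T = 0.7347^(N−1). Require T < 0.075 ⇒ N−1 > ln(0.075)/ln(0.7347) = 8.40, so N−1 ≥ 9 and N = 10.
Check: N=10 gives T = 0.0624 < 0.075; N=9 gives T = 0.08493.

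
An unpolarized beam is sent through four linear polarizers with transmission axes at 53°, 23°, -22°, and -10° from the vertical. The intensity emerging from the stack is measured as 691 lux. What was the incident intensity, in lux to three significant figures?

I₀ ≈ 3850 lux

Unpolarized light through the first polarizer → I₁ = ½ I₀, now polarized at 53°.
I₂ = I₁ cos²(23° − 53°) = 0.5 I₀ · cos²(30°) = 0.375 I₀.
I₃ = I₂ cos²(-22° − 23°) = 0.375 I₀ · cos²(45°) = 0.1875 I₀.
I₄ = I₃ cos²(-10° + 22°) = 0.1875 I₀ · cos²(12°) = 0.1794 I₀.
So 691 lux = 0.1794 I₀, giving I₀ = 691/0.1794 = 3852 lux.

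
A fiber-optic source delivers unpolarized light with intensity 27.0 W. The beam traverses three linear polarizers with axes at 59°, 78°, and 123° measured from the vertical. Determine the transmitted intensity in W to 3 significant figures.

I ≈ 6.03 W

Unpolarized light through the first polarizer → I₁ = 27.0 W/2 = 13.5 W, polarized at 59°.
I₂ = I₁ · cos²(19°) = 13.5 · 0.894 = 12.07 W.
I₃ = I₂ · cos²(45°) = 12.07 · 0.5 = 6.035 W.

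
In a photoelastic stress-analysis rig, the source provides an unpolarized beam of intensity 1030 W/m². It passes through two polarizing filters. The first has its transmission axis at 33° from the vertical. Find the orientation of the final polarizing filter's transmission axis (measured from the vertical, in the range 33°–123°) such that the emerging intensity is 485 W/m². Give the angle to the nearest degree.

Unpolarized light through the first polarizer → I₁ = ½ I₀, now polarized at 33°.
Target fraction: 485 / 1030 W/m² = 0.4709 of I₀.
Need I₂/I₀ = 0.4709, so cos²(θ − 33°) = 0.4709 / 0.5 = 0.9417.
θ − 33° = arccos(√0.9417) = 14.0°, giving θ ≈ 33 + 14.0 = 47.0°.

θ ≈ 47°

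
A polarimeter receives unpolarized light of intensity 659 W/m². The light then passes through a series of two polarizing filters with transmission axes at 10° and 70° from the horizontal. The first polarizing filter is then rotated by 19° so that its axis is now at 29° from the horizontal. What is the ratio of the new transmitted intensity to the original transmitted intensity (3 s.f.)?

Before rotation:
Unpolarized light through the first polarizer → I₁ = ½ I₀, now polarized at 10°.
I₂ = I₁ cos²(70° − 10°) = 0.5 I₀ · cos²(60°) = 0.125 I₀.
After rotation:
Unpolarized light through the first polarizer → I₁ = ½ I₀, now polarized at 29°.
I₂ = I₁ cos²(70° − 29°) = 0.5 I₀ · cos²(41°) = 0.2848 I₀.
Ratio = 0.2848 / 0.125 = 2.278.

I_new/I_old ≈ 2.28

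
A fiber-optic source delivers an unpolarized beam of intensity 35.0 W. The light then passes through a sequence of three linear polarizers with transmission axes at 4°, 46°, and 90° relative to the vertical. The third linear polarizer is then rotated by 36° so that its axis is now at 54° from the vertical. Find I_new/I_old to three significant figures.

Before rotation:
Unpolarized light through the first polarizer → I₁ = ½ I₀, now polarized at 4°.
I₂ = I₁ cos²(46° − 4°) = 0.5 I₀ · cos²(42°) = 0.2761 I₀.
I₃ = I₂ cos²(90° − 46°) = 0.2761 I₀ · cos²(44°) = 0.1429 I₀.
After rotation:
Unpolarized light through the first polarizer → I₁ = ½ I₀, now polarized at 4°.
I₂ = I₁ cos²(46° − 4°) = 0.5 I₀ · cos²(42°) = 0.2761 I₀.
I₃ = I₂ cos²(54° − 46°) = 0.2761 I₀ · cos²(8°) = 0.2708 I₀.
Ratio = 0.2708 / 0.1429 = 1.895.

I_new/I_old ≈ 1.90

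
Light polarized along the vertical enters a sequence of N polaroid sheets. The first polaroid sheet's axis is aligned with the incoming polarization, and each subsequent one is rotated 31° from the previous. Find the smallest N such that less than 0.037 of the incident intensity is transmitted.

N = 12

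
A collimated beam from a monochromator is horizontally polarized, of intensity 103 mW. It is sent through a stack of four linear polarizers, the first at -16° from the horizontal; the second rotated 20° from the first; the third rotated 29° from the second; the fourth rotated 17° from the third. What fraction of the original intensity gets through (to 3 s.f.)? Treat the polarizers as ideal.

I₁ = 103 mW · cos²(16°) = 95.17 mW.
I₂ = I₁ · cos²(20°) = 95.17 · 0.883 = 84.04 mW.
I₃ = I₂ · cos²(29°) = 84.04 · 0.765 = 64.29 mW.
I₄ = I₃ · cos²(17°) = 64.29 · 0.9145 = 58.79 mW.
Transmitted fraction = 0.5708.

I/I₀ ≈ 0.571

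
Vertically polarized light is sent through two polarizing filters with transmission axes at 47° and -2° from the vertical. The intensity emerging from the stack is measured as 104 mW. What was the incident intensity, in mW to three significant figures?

I₁ = I₀ cos²(47° − 0°) = I₀ cos²(47°) = 0.4651 I₀.
I₂ = I₁ cos²(-2° − 47°) = 0.4651 I₀ · cos²(49°) = 0.2002 I₀.
So 104 mW = 0.2002 I₀, giving I₀ = 104/0.2002 = 519.5 mW.

I₀ ≈ 519 mW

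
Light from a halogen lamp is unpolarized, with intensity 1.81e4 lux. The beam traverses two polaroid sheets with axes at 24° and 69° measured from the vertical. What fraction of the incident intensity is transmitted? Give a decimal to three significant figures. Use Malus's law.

Unpolarized light through the first polarizer → I₁ = 1.81e4 lux/2 = 9050 lux, polarized at 24°.
I₂ = I₁ · cos²(45°) = 9050 · 0.5 = 4525 lux.
Transmitted fraction = 0.25.

I/I₀ ≈ 0.250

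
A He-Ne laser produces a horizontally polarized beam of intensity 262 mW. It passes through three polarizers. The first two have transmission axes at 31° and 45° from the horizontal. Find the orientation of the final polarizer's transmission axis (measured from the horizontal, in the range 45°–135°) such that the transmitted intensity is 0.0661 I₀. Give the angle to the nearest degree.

I₁ = I₀ cos²(31° − 0°) = I₀ cos²(31°) = 0.7347 I₀.
I₂ = I₁ cos²(45° − 31°) = 0.7347 I₀ · cos²(14°) = 0.6917 I₀.
Need I₃/I₀ = 0.0661, so cos²(θ − 45°) = 0.0661 / 0.6917 = 0.09556.
θ − 45° = arccos(√0.09556) = 72.0°, giving θ ≈ 45 + 72.0 = 117.0°.

θ ≈ 117°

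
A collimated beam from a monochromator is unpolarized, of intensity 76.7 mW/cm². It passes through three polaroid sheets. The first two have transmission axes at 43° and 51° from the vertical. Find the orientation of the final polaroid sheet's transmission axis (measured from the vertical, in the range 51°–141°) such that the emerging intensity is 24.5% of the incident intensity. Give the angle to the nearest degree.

θ ≈ 96°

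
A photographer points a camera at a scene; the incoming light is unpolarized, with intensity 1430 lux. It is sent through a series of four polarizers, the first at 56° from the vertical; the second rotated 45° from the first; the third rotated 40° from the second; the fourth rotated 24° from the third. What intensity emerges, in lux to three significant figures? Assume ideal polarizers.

Unpolarized light through the first polarizer → I₁ = 1430 lux/2 = 715 lux, polarized at 56°.
I₂ = I₁ · cos²(45°) = 715 · 0.5 = 357.5 lux.
I₃ = I₂ · cos²(40°) = 357.5 · 0.5868 = 209.8 lux.
I₄ = I₃ · cos²(24°) = 209.8 · 0.8346 = 175.1 lux.

I ≈ 175 lux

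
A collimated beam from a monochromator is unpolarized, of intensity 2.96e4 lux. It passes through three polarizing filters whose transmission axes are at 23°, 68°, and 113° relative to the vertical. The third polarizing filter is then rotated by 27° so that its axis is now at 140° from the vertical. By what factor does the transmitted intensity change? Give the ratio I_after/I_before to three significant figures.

Before rotation:
Unpolarized light through the first polarizer → I₁ = ½ I₀, now polarized at 23°.
I₂ = I₁ cos²(68° − 23°) = 0.5 I₀ · cos²(45°) = 0.25 I₀.
I₃ = I₂ cos²(113° − 68°) = 0.25 I₀ · cos²(45°) = 0.125 I₀.
After rotation:
Unpolarized light through the first polarizer → I₁ = ½ I₀, now polarized at 23°.
I₂ = I₁ cos²(68° − 23°) = 0.5 I₀ · cos²(45°) = 0.25 I₀.
I₃ = I₂ cos²(140° − 68°) = 0.25 I₀ · cos²(72°) = 0.02387 I₀.
Ratio = 0.02387 / 0.125 = 0.191.

I_new/I_old ≈ 0.191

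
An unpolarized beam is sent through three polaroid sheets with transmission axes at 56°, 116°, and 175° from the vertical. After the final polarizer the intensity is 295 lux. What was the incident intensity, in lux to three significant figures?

I₀ ≈ 8900 lux

Unpolarized light through the first polarizer → I₁ = ½ I₀, now polarized at 56°.
I₂ = I₁ cos²(116° − 56°) = 0.5 I₀ · cos²(60°) = 0.125 I₀.
I₃ = I₂ cos²(175° − 116°) = 0.125 I₀ · cos²(59°) = 0.03316 I₀.
So 295 lux = 0.03316 I₀, giving I₀ = 295/0.03316 = 8897 lux.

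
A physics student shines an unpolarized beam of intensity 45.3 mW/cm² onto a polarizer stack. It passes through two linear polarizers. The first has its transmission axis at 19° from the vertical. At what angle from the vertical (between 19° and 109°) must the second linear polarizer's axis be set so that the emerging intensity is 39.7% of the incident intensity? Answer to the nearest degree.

Unpolarized light through the first polarizer → I₁ = ½ I₀, now polarized at 19°.
Need I₂/I₀ = 0.397, so cos²(θ − 19°) = 0.397 / 0.5 = 0.794.
θ − 19° = arccos(√0.794) = 27.0°, giving θ ≈ 19 + 27.0 = 46.0°.

θ ≈ 46°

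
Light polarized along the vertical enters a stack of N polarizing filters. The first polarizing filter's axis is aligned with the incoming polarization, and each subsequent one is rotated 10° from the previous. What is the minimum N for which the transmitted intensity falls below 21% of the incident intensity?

N = 52

First polarizer is aligned with the polarization: full transmission.
Each further stage multiplies by cos²(10°) = 0.9698.
After N polarizers: T = 0.9698^(N−1). Require T < 0.21 ⇒ N−1 > ln(0.21)/ln(0.9698) = 50.97, so N−1 ≥ 51 and N = 52.
Check: N=52 gives T = 0.2098 < 0.21; N=51 gives T = 0.2163.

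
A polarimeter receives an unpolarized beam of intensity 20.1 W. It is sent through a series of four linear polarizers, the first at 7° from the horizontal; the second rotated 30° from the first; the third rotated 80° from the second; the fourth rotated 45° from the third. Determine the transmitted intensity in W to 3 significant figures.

I ≈ 0.114 W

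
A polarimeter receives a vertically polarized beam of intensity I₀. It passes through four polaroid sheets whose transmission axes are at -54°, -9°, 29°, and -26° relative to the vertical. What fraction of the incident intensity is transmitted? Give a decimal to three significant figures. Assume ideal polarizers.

≈ 0.0353 I₀

I₁ = I₀ cos²(-54° − 0°) = I₀ cos²(54°) = 0.3455 I₀.
I₂ = I₁ cos²(-9° + 54°) = 0.3455 I₀ · cos²(45°) = 0.1727 I₀.
I₃ = I₂ cos²(29° + 9°) = 0.1727 I₀ · cos²(38°) = 0.1073 I₀.
I₄ = I₃ cos²(-26° − 29°) = 0.1073 I₀ · cos²(55°) = 0.03529 I₀.
Transmitted fraction = 0.03529.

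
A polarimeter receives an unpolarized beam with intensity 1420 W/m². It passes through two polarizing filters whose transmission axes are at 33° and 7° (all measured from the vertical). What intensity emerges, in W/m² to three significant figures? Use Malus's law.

Unpolarized light through the first polarizer → I₁ = 1420 W/m²/2 = 710 W/m², polarized at 33°.
I₂ = I₁ · cos²(26°) = 710 · 0.8078 = 573.6 W/m².

I ≈ 574 W/m²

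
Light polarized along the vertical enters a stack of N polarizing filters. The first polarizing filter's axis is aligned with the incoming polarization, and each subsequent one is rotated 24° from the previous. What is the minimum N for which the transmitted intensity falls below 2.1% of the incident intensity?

First polarizer is aligned with the polarization: full transmission.
Each further stage multiplies by cos²(24°) = 0.8346.
After N polarizers: T = 0.8346^(N−1). Require T < 0.021 ⇒ N−1 > ln(0.021)/ln(0.8346) = 21.36, so N−1 ≥ 22 and N = 23.
Check: N=23 gives T = 0.01871 < 0.021; N=22 gives T = 0.02242.

N = 23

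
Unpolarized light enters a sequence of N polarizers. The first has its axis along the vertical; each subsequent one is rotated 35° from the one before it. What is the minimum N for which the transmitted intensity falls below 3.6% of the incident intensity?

N = 8

First polarizer halves the unpolarized light: factor 1/2.
Each further stage multiplies by cos²(35°) = 0.671.
After N polarizers: T = 0.5·0.671^(N−1). Require T < 0.036 ⇒ N−1 > ln(0.036/0.5)/ln(0.671) = 6.59, so N−1 ≥ 7 and N = 8.
Check: N=8 gives T = 0.03062 < 0.036; N=7 gives T = 0.04564.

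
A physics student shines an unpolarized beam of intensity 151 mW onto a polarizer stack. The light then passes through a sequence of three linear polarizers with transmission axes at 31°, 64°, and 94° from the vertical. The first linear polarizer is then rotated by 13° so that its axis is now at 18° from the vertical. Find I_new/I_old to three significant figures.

Before rotation:
Unpolarized light through the first polarizer → I₁ = ½ I₀, now polarized at 31°.
I₂ = I₁ cos²(64° − 31°) = 0.5 I₀ · cos²(33°) = 0.3517 I₀.
I₃ = I₂ cos²(94° − 64°) = 0.3517 I₀ · cos²(30°) = 0.2638 I₀.
After rotation:
Unpolarized light through the first polarizer → I₁ = ½ I₀, now polarized at 18°.
I₂ = I₁ cos²(64° − 18°) = 0.5 I₀ · cos²(46°) = 0.2413 I₀.
I₃ = I₂ cos²(94° − 64°) = 0.2413 I₀ · cos²(30°) = 0.181 I₀.
Ratio = 0.181 / 0.2638 = 0.6861.

I_new/I_old ≈ 0.686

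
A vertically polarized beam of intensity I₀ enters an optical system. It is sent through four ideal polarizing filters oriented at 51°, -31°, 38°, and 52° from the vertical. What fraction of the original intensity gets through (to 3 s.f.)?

I₁ = I₀ cos²(51° − 0°) = I₀ cos²(51°) = 0.396 I₀.
I₂ = I₁ cos²(-31° − 51°) = 0.396 I₀ · cos²(82°) = 0.007671 I₀.
I₃ = I₂ cos²(38° + 31°) = 0.007671 I₀ · cos²(69°) = 0.0009852 I₀.
I₄ = I₃ cos²(52° − 38°) = 0.0009852 I₀ · cos²(14°) = 0.0009275 I₀.
Transmitted fraction = 0.0009275.

≈ 0.000928 I₀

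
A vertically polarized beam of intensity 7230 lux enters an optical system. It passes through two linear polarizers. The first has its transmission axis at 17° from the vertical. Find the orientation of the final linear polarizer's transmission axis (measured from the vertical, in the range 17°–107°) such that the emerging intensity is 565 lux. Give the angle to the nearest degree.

By Malus's law, I₁ = I₀ cos²(17° − 0°) = I₀ cos²(17°) = 0.9145 I₀.
Target fraction: 565 / 7230 lux = 0.07815 of I₀.
Need I₂/I₀ = 0.07815, so cos²(θ − 17°) = 0.07815 / 0.9145 = 0.08545.
θ − 17° = arccos(√0.08545) = 73.0°, giving θ ≈ 17 + 73.0 = 90.0°.

θ ≈ 90°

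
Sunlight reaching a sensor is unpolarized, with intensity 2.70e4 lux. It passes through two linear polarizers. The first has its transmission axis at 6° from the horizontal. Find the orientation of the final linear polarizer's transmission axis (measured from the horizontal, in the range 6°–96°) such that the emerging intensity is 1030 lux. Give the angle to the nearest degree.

θ ≈ 80°

Unpolarized light through the first polarizer → I₁ = ½ I₀, now polarized at 6°.
Target fraction: 1030 / 2.70e4 lux = 0.03815 of I₀.
Need I₂/I₀ = 0.03815, so cos²(θ − 6°) = 0.03815 / 0.5 = 0.0763.
θ − 6° = arccos(√0.0763) = 74.0°, giving θ ≈ 6 + 74.0 = 80.0°.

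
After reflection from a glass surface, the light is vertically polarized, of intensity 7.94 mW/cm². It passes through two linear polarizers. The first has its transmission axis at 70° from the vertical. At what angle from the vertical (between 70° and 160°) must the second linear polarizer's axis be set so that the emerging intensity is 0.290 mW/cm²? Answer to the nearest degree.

By Malus's law, I₁ = I₀ cos²(70° − 0°) = I₀ cos²(70°) = 0.117 I₀.
Target fraction: 0.290 / 7.94 mW/cm² = 0.03652 of I₀.
Need I₂/I₀ = 0.03652, so cos²(θ − 70°) = 0.03652 / 0.117 = 0.3122.
θ − 70° = arccos(√0.3122) = 56.0°, giving θ ≈ 70 + 56.0 = 126.0°.

θ ≈ 126°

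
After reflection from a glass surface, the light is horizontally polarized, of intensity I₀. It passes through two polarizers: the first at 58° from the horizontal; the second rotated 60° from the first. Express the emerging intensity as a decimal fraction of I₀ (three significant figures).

≈ 0.0702 I₀

I₁ = I₀ cos²(58° − 0°) = I₀ cos²(58°) = 0.2808 I₀.
I₂ = I₁ cos²(60°) = 0.2808 · 0.25 I₀ = 0.0702 I₀.
Transmitted fraction = 0.0702.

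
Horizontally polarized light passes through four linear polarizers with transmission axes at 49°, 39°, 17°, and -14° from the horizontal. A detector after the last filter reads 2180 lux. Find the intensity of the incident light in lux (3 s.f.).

I₁ = I₀ cos²(49° − 0°) = I₀ cos²(49°) = 0.4304 I₀.
I₂ = I₁ cos²(39° − 49°) = 0.4304 I₀ · cos²(10°) = 0.4174 I₀.
I₃ = I₂ cos²(17° − 39°) = 0.4174 I₀ · cos²(22°) = 0.3589 I₀.
I₄ = I₃ cos²(-14° − 17°) = 0.3589 I₀ · cos²(31°) = 0.2637 I₀.
So 2180 lux = 0.2637 I₀, giving I₀ = 2180/0.2637 = 8268 lux.

I₀ ≈ 8270 lux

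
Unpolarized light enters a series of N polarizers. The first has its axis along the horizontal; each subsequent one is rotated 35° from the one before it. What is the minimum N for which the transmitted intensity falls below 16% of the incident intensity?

First polarizer halves the unpolarized light: factor 1/2.
Each further stage multiplies by cos²(35°) = 0.671.
After N polarizers: T = 0.5·0.671^(N−1). Require T < 0.16 ⇒ N−1 > ln(0.16/0.5)/ln(0.671) = 2.86, so N−1 ≥ 3 and N = 4.
Check: N=4 gives T = 0.1511 < 0.16; N=3 gives T = 0.2251.

N = 4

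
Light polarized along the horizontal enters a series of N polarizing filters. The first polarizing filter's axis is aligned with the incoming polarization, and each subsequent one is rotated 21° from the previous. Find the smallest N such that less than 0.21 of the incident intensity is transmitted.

First polarizer is aligned with the polarization: full transmission.
Each further stage multiplies by cos²(21°) = 0.8716.
After N polarizers: T = 0.8716^(N−1). Require T < 0.21 ⇒ N−1 > ln(0.21)/ln(0.8716) = 11.35, so N−1 ≥ 12 and N = 13.
Check: N=13 gives T = 0.1922 < 0.21; N=12 gives T = 0.2205.

N = 13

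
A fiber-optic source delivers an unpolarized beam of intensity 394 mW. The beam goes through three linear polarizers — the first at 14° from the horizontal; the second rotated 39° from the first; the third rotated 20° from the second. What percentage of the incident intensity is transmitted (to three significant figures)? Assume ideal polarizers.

≈ 26.7%

Unpolarized light through the first polarizer → I₁ = 394 mW/2 = 197 mW, polarized at 14°.
I₂ = I₁ · cos²(39°) = 197 · 0.604 = 119 mW.
I₃ = I₂ · cos²(20°) = 119 · 0.883 = 105.1 mW.
That is 26.67% of the incident intensity.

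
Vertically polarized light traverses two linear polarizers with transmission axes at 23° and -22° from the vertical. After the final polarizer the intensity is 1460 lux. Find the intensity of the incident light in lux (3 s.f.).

By Malus's law, I₁ = I₀ cos²(23° − 0°) = I₀ cos²(23°) = 0.8473 I₀.
I₂ = I₁ cos²(-22° − 23°) = 0.8473 I₀ · cos²(45°) = 0.4237 I₀.
So 1460 lux = 0.4237 I₀, giving I₀ = 1460/0.4237 = 3446 lux.

I₀ ≈ 3450 lux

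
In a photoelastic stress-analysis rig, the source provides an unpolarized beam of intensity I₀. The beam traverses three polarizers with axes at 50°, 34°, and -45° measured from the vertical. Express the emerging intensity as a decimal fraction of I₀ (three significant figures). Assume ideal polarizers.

Unpolarized light through the first polarizer → I₁ = ½ I₀, now polarized at 50°.
I₂ = I₁ cos²(34° − 50°) = 0.5 I₀ · cos²(16°) = 0.462 I₀.
I₃ = I₂ cos²(-45° − 34°) = 0.462 I₀ · cos²(79°) = 0.01682 I₀.
Transmitted fraction = 0.01682.

≈ 0.0168 I₀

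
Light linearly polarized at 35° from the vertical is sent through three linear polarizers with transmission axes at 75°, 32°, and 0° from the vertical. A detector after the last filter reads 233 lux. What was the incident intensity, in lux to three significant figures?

I₁ = I₀ cos²(75° − 35°) = I₀ cos²(40°) = 0.5868 I₀.
I₂ = I₁ cos²(32° − 75°) = 0.5868 I₀ · cos²(43°) = 0.3139 I₀.
I₃ = I₂ cos²(0° − 32°) = 0.3139 I₀ · cos²(32°) = 0.2257 I₀.
So 233 lux = 0.2257 I₀, giving I₀ = 233/0.2257 = 1032 lux.

I₀ ≈ 1030 lux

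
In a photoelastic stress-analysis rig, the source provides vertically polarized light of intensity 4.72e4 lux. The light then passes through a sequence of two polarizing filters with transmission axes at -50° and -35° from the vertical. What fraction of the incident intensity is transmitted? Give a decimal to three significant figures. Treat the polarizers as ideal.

By Malus's law, I₁ = 4.72e4 lux · cos²(50°) = 1.95e+04 lux.
I₂ = I₁ · cos²(15°) = 1.95e+04 · 0.933 = 1.82e+04 lux.
Transmitted fraction = 0.3855.

I/I₀ ≈ 0.385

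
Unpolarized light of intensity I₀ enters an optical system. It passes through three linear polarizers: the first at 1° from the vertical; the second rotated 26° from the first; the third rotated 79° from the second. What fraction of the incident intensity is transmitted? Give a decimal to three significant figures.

≈ 0.0147 I₀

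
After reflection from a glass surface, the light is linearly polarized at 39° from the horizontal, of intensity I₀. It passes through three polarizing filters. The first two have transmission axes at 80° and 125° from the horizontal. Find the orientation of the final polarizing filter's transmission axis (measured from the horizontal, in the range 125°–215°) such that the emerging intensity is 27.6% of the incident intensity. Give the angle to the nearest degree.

θ ≈ 135°

I₁ = I₀ cos²(80° − 39°) = I₀ cos²(41°) = 0.5696 I₀.
I₂ = I₁ cos²(125° − 80°) = 0.5696 I₀ · cos²(45°) = 0.2848 I₀.
Need I₃/I₀ = 0.276, so cos²(θ − 125°) = 0.276 / 0.2848 = 0.9691.
θ − 125° = arccos(√0.9691) = 10.1°, giving θ ≈ 125 + 10.1 = 135.1°.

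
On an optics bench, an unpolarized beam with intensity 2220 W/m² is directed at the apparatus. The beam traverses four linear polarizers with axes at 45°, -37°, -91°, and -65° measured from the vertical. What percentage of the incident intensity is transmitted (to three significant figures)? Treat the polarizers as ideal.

Unpolarized light through the first polarizer → I₁ = 2220 W/m²/2 = 1110 W/m², polarized at 45°.
I₂ = I₁ · cos²(82°) = 1110 · 0.01937 = 21.5 W/m².
I₃ = I₂ · cos²(54°) = 21.5 · 0.3455 = 7.428 W/m².
I₄ = I₃ · cos²(26°) = 7.428 · 0.8078 = 6.001 W/m².
That is 0.2703% of the incident intensity.

≈ 0.270%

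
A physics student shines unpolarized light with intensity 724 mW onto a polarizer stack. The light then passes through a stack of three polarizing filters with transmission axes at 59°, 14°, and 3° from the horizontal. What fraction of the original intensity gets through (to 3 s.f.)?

Unpolarized light through the first polarizer → I₁ = 724 mW/2 = 362 mW, polarized at 59°.
I₂ = I₁ · cos²(45°) = 362 · 0.5 = 181 mW.
I₃ = I₂ · cos²(11°) = 181 · 0.9636 = 174.4 mW.
Transmitted fraction = 0.2409.

I/I₀ ≈ 0.241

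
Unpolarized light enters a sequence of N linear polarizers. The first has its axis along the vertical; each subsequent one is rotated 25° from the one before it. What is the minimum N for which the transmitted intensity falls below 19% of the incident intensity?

N = 6

First polarizer halves the unpolarized light: factor 1/2.
Each further stage multiplies by cos²(25°) = 0.8214.
After N polarizers: T = 0.5·0.8214^(N−1). Require T < 0.19 ⇒ N−1 > ln(0.19/0.5)/ln(0.8214) = 4.92, so N−1 ≥ 5 and N = 6.
Check: N=6 gives T = 0.187 < 0.19; N=5 gives T = 0.2276.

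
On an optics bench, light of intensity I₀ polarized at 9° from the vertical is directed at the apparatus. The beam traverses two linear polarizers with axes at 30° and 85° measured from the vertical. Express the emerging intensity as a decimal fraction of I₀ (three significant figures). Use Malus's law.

≈ 0.287 I₀

By Malus's law, I₁ = I₀ cos²(30° − 9°) = I₀ cos²(21°) = 0.8716 I₀.
I₂ = I₁ cos²(85° − 30°) = 0.8716 I₀ · cos²(55°) = 0.2867 I₀.
Transmitted fraction = 0.2867.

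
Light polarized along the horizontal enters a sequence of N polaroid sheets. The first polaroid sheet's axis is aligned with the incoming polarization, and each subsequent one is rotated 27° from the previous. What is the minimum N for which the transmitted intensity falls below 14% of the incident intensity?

N = 10

First polarizer is aligned with the polarization: full transmission.
Each further stage multiplies by cos²(27°) = 0.7939.
After N polarizers: T = 0.7939^(N−1). Require T < 0.14 ⇒ N−1 > ln(0.14)/ln(0.7939) = 8.52, so N−1 ≥ 9 and N = 10.
Check: N=10 gives T = 0.1253 < 0.14; N=9 gives T = 0.1578.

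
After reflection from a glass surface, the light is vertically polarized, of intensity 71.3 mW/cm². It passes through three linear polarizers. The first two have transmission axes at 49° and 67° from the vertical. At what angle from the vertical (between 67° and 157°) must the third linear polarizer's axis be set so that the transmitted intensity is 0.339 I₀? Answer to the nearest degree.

θ ≈ 88°

By Malus's law, I₁ = I₀ cos²(49° − 0°) = I₀ cos²(49°) = 0.4304 I₀.
I₂ = I₁ cos²(67° − 49°) = 0.4304 I₀ · cos²(18°) = 0.3893 I₀.
Need I₃/I₀ = 0.339, so cos²(θ − 67°) = 0.339 / 0.3893 = 0.8708.
θ − 67° = arccos(√0.8708) = 21.1°, giving θ ≈ 67 + 21.1 = 88.1°.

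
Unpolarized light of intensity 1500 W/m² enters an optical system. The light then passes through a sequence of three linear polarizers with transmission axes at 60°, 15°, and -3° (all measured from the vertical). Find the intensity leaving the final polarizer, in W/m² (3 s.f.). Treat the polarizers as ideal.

Unpolarized light through the first polarizer → I₁ = 1500 W/m²/2 = 750 W/m², polarized at 60°.
I₂ = I₁ · cos²(45°) = 750 · 0.5 = 375 W/m².
I₃ = I₂ · cos²(18°) = 375 · 0.9045 = 339.2 W/m².

I ≈ 339 W/m²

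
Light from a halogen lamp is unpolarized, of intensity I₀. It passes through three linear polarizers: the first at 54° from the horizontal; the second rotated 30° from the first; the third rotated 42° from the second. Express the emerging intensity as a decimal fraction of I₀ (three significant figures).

Unpolarized light through the first polarizer → I₁ = ½ I₀, now polarized at 54°.
I₂ = I₁ cos²(30°) = 0.5 · 0.75 I₀ = 0.375 I₀.
I₃ = I₂ cos²(42°) = 0.375 · 0.5523 I₀ = 0.2071 I₀.
Transmitted fraction = 0.2071.

≈ 0.207 I₀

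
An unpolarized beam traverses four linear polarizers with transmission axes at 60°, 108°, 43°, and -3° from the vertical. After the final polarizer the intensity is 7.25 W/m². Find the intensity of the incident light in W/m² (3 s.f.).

I₀ ≈ 376 W/m²

Unpolarized light through the first polarizer → I₁ = ½ I₀, now polarized at 60°.
I₂ = I₁ cos²(108° − 60°) = 0.5 I₀ · cos²(48°) = 0.2239 I₀.
I₃ = I₂ cos²(43° − 108°) = 0.2239 I₀ · cos²(65°) = 0.03998 I₀.
I₄ = I₃ cos²(-3° − 43°) = 0.03998 I₀ · cos²(46°) = 0.01929 I₀.
So 7.25 W/m² = 0.01929 I₀, giving I₀ = 7.25/0.01929 = 375.8 W/m².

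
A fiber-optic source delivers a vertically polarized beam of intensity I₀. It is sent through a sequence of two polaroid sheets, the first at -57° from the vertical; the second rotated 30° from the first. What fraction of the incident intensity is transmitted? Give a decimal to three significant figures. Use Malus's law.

By Malus's law, I₁ = I₀ cos²(-57° − 0°) = I₀ cos²(57°) = 0.2966 I₀.
I₂ = I₁ cos²(30°) = 0.2966 · 0.75 I₀ = 0.2225 I₀.
Transmitted fraction = 0.2225.

≈ 0.222 I₀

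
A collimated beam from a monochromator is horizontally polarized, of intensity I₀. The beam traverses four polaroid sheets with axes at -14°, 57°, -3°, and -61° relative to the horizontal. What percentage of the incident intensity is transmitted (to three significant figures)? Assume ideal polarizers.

≈ 0.701%

I₁ = I₀ cos²(-14° − 0°) = I₀ cos²(14°) = 0.9415 I₀.
I₂ = I₁ cos²(57° + 14°) = 0.9415 I₀ · cos²(71°) = 0.09979 I₀.
I₃ = I₂ cos²(-3° − 57°) = 0.09979 I₀ · cos²(60°) = 0.02495 I₀.
I₄ = I₃ cos²(-61° + 3°) = 0.02495 I₀ · cos²(58°) = 0.007006 I₀.
That is 0.7006% of the incident intensity.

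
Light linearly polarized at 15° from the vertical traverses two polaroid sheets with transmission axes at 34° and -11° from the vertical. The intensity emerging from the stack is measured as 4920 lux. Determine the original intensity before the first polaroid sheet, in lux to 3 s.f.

I₁ = I₀ cos²(34° − 15°) = I₀ cos²(19°) = 0.894 I₀.
I₂ = I₁ cos²(-11° − 34°) = 0.894 I₀ · cos²(45°) = 0.447 I₀.
So 4920 lux = 0.447 I₀, giving I₀ = 4920/0.447 = 1.101e+04 lux.

I₀ ≈ 1.10e4 lux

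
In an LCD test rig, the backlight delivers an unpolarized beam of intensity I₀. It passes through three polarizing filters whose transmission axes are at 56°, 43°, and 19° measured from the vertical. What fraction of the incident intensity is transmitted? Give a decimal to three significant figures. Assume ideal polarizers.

≈ 0.396 I₀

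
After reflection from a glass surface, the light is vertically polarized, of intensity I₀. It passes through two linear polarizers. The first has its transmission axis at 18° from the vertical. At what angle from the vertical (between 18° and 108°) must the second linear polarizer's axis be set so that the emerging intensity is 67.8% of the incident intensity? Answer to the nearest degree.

θ ≈ 48°

By Malus's law, I₁ = I₀ cos²(18° − 0°) = I₀ cos²(18°) = 0.9045 I₀.
Need I₂/I₀ = 0.678, so cos²(θ − 18°) = 0.678 / 0.9045 = 0.7496.
θ − 18° = arccos(√0.7496) = 30.0°, giving θ ≈ 18 + 30.0 = 48.0°.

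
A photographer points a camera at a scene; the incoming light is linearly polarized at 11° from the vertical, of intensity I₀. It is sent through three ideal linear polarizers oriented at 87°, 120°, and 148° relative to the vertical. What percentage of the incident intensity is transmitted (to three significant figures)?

I₁ = I₀ cos²(87° − 11°) = I₀ cos²(76°) = 0.05853 I₀.
I₂ = I₁ cos²(120° − 87°) = 0.05853 I₀ · cos²(33°) = 0.04117 I₀.
I₃ = I₂ cos²(148° − 120°) = 0.04117 I₀ · cos²(28°) = 0.03209 I₀.
That is 3.209% of the incident intensity.

≈ 3.21%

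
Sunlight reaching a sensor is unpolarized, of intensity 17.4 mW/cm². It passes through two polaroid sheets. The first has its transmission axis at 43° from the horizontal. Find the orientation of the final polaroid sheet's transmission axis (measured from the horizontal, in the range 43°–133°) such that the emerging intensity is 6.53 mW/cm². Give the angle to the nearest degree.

Unpolarized light through the first polarizer → I₁ = ½ I₀, now polarized at 43°.
Target fraction: 6.53 / 17.4 mW/cm² = 0.3753 of I₀.
Need I₂/I₀ = 0.3753, so cos²(θ − 43°) = 0.3753 / 0.5 = 0.7506.
θ − 43° = arccos(√0.7506) = 30.0°, giving θ ≈ 43 + 30.0 = 73.0°.

θ ≈ 73°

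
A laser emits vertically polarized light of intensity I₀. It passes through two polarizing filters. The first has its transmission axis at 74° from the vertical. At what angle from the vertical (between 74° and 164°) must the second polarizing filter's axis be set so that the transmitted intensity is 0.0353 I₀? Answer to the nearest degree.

I₁ = I₀ cos²(74° − 0°) = I₀ cos²(74°) = 0.07598 I₀.
Need I₂/I₀ = 0.0353, so cos²(θ − 74°) = 0.0353 / 0.07598 = 0.4646.
θ − 74° = arccos(√0.4646) = 47.0°, giving θ ≈ 74 + 47.0 = 121.0°.

θ ≈ 121°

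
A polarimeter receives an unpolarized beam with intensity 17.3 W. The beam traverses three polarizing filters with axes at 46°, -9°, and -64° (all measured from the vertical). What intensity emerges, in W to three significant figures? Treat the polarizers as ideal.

I ≈ 0.936 W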